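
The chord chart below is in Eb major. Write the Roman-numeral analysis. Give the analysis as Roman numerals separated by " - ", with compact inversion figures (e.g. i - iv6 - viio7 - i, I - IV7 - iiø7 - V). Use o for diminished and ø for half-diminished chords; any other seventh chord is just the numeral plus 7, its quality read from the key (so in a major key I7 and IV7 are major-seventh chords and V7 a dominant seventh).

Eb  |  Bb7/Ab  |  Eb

I - V42 - I

Eb: root Eb is the tonic; major triad there is I.
Bb7/Ab: dominant seventh chord on Bb = scale degree 5 → V42.
Eb: root Eb is the tonic; major triad there is I.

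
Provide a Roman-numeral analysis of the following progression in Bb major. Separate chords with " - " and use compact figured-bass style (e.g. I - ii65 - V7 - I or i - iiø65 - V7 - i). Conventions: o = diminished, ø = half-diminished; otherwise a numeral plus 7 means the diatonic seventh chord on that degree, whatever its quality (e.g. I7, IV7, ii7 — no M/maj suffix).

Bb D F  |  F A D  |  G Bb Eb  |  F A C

I - iii6 - IV6 - V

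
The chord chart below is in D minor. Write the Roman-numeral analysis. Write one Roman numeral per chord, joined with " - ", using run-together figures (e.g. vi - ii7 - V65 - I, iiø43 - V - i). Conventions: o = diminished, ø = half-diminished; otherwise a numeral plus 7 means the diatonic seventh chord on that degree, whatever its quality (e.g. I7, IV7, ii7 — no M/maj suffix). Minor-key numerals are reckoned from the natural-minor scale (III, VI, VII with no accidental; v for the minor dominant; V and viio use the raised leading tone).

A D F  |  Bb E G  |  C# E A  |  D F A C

A-D-F has root D, degree 1 in D minor, so i64.
Bb-E-G has root E, degree 2 in D minor, so iio64.
C#-E-A: major triad on A = scale degree 5 → V6.
D-F-A-C: root D is the tonic; minor seventh chord there is i7.

i64 - iio64 - V6 - i7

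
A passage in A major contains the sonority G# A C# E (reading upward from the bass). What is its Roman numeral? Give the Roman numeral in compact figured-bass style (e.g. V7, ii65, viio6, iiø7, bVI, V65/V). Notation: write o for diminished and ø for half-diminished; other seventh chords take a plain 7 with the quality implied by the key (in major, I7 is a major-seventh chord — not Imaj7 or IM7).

Stacked in thirds the chord is A-C#-E-G#: a major seventh chord on A.
In A major, A is the tonic; the diatonic major seventh chord there is I7.
With G# in the bass the chord is in third inversion, so the figured bass is 42.

I42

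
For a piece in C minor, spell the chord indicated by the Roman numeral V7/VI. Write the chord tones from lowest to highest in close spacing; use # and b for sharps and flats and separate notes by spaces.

The slash means an applied dominant: we want the dominant of VI. In C minor, VI is Ab major, and its dominant is built on Eb.
Building a dominant seventh chord on Eb gives Eb-G-Bb-Db.

Eb G Bb Db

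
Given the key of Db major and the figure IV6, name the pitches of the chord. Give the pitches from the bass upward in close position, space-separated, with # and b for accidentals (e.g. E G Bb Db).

The numeral's case and figure indicate a major triad. In Db major its root, the fourth degree, is Gb.
Stacking thirds from Gb gives Gb-Bb-Db.
With the 6 figure the chord is in first inversion; from the bass Bb upward in close position it reads Bb-Db-Gb.

Bb Db Gb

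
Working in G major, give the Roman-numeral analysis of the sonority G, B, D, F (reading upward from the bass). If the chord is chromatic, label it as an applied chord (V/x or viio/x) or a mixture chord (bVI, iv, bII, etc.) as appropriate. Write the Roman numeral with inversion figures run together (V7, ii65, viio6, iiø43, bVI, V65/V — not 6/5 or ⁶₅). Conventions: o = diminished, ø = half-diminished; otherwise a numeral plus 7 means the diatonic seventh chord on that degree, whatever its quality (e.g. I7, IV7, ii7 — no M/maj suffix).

V7/IV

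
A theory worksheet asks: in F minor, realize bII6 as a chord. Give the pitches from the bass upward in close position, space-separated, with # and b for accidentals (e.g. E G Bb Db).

Bb Db Gb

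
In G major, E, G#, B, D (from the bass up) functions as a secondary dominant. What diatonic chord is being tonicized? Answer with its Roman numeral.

ii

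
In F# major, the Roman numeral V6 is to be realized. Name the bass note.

E#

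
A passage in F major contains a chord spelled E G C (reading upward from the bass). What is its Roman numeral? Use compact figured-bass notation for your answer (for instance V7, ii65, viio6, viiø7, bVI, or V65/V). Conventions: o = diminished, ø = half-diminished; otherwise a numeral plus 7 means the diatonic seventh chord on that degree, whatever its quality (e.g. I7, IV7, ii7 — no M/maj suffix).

V6

The pitches C-E-G form a major triad rooted on C.
In F major, C is the dominant; the diatonic major triad there is V.
With E in the bass the chord is in first inversion, so the figured bass is 6.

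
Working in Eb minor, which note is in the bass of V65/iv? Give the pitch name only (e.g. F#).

The applied chord V65/iv is rooted on Eb: Eb-G-Bb-Db.
The figure 65 means first inversion — the third is in the bass.

G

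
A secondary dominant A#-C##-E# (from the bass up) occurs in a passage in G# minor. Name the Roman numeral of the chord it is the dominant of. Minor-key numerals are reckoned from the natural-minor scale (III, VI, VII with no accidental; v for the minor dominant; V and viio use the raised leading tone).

V

The chord is a major triad on A#.
A dominant resolves down a perfect fifth: A# → D#. In G# minor, D# is scale degree 5, i.e. V.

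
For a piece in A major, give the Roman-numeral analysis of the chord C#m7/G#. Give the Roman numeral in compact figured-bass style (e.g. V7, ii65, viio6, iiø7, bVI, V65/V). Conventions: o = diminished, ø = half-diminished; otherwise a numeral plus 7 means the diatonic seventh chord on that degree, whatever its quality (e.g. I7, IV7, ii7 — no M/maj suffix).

The pitches C#-E-G#-B form a minor seventh chord rooted on C#.
C# is scale degree 3 in A major, and a minor seventh chord on that degree is written iii7.
With G# in the bass the chord is in second inversion, so the figured bass is 43.

iii43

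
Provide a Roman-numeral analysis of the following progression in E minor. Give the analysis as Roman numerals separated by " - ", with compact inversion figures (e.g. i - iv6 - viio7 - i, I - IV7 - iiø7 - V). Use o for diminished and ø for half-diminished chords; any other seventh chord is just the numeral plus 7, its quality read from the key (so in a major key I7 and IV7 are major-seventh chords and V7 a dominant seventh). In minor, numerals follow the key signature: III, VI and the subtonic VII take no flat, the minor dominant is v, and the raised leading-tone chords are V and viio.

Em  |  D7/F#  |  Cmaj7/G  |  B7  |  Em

Em: root E is the tonic; minor triad there is i.
D7/F#: root D is the subtonic; dominant seventh chord there is VII65.
Cmaj7/G: major seventh chord on C = scale degree 6 → VI43.
B7 has root B, degree 5 in E minor, so V7.
Em: root E is the tonic; minor triad there is i.

i - VII65 - VI43 - V7 - i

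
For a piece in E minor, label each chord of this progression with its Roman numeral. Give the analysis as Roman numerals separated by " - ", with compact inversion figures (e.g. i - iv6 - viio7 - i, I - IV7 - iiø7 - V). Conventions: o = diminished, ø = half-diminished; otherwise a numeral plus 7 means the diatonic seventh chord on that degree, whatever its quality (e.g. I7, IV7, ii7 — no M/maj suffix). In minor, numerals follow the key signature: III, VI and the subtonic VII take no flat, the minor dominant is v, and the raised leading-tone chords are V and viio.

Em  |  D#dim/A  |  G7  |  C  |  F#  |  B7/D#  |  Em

i - viio64 - V7/VI - VI - V/V - V65 - i

Em: root E is the tonic; minor triad there is i.
D#dim/A has root D#, degree 7 in E minor, so viio64.
G7: a dominant seventh chord on G, the applied dominant of VI → V7/VI.
C: root C is the submediant; major triad there is VI.
F# is the secondary dominant of V (major triad on F#): V/V.
B7/D# has root B, degree 5 in E minor, so V65.
Em: minor triad on E = scale degree 1 → i.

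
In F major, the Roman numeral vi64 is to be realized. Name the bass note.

vi in F major has root D; the chord is D-F-A.
The figure 64 means second inversion — the fifth is in the bass.

A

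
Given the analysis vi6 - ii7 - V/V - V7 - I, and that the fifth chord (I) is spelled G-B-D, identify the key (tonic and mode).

G major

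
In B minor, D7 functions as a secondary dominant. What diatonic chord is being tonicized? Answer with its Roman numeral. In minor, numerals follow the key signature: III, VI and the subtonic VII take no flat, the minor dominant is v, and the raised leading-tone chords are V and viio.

VI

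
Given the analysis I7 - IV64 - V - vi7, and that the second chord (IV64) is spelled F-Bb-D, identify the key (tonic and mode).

F major

The chord Bb/F is a major triad rooted on Bb; its label is IV64.
IV64 on Bb implies Bb is the subdominant; that puts the tonic at F, and the uppercase numeral fits major mode.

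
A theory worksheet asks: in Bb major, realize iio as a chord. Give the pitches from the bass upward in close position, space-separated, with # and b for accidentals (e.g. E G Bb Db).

Scale degree 2 in Bb major is C; here the chord built on it is altered to a diminished triad. iio is the diminished supertonic triad, borrowed from the parallel minor.
So the chord is C-Eb-Gb, a diminished triad.

C Eb Gb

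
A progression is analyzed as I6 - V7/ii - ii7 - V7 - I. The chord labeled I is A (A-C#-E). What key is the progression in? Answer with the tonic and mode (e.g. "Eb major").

The chord A is a major triad rooted on A; its label is I.
If A is scale degree 1 and the mode makes that degree carry a major triad, the tonic is A and the mode is major.

A major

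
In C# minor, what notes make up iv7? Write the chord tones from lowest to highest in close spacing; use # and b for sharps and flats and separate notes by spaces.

The numeral's case and figure indicate a minor seventh chord. In C# minor its root, scale degree 4, is F#.
That chord is spelled F#-A-C#-E.

F# A C# E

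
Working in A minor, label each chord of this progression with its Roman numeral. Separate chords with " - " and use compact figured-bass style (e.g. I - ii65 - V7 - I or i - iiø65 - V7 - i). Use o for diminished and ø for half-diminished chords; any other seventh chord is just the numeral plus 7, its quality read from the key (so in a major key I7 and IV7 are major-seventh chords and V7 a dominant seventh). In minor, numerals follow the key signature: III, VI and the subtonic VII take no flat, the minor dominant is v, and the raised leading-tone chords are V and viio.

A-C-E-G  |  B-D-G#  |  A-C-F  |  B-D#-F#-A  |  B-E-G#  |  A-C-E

i7 - viio6 - VI6 - V7/V - V64 - i

A-C-E-G: minor seventh chord on A = scale degree 1 → i7.
B-D-G# has root G#, degree 7 in A minor, so viio6.
A-C-F has root F, degree 6 in A minor, so VI6.
B-D#-F#-A: chromatic; B is V of V, so V7/V.
B-E-G# has root E, degree 5 in A minor, so V64.
A-C-E: minor triad on A = scale degree 1 → i.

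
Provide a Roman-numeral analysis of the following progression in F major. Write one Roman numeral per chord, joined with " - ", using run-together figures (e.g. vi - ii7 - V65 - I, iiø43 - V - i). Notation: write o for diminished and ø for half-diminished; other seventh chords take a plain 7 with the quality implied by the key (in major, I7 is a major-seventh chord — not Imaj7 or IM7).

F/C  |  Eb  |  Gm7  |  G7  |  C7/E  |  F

F/C: root F is the tonic; major triad there is I64.
Eb: major triad on Eb — chromatic; bVII (borrowed from the parallel minor).
Gm7 has root G, degree 2 in F major, so ii7.
G7 is the secondary dominant of V (dominant seventh chord on G): V7/V.
C7/E: root C is the dominant; dominant seventh chord there is V65.
F: major triad on F = scale degree 1 → I.

I64 - bVII - ii7 - V7/V - V65 - I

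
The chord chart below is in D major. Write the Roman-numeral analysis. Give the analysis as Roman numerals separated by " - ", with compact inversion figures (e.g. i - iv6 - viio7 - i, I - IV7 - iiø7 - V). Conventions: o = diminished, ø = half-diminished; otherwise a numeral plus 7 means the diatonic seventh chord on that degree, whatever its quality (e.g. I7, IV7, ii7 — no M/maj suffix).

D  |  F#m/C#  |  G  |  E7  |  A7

D: root D is the tonic; major triad there is I.
F#m/C#: root F# is the mediant; minor triad there is iii64.
G: root G is the subdominant; major triad there is IV.
E7 is the secondary dominant of V (dominant seventh chord on E): V7/V.
A7: dominant seventh chord on A = scale degree 5 → V7.

I - iii64 - IV - V7/V - V7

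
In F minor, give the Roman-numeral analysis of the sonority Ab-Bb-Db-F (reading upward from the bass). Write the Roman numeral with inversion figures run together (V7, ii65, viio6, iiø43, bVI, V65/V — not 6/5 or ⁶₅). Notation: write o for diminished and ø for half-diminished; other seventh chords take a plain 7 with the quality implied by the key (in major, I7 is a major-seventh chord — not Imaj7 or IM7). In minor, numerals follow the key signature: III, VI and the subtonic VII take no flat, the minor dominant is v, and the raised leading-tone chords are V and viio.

Stacked in thirds the chord is Bb-Db-F-Ab: a minor seventh chord on Bb.
Bb is scale degree 4 in F minor, and a minor seventh chord on that degree is written iv7.
With Ab in the bass the chord is in third inversion, so the figured bass is 42.

iv42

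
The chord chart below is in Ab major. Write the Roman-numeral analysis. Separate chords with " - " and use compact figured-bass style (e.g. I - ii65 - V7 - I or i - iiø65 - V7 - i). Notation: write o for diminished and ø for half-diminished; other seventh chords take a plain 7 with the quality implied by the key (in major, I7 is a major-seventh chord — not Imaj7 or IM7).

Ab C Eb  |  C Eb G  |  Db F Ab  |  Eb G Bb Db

I - iii - IV - V7

Ab-C-Eb: root Ab is the tonic; major triad there is I.
C-Eb-G: minor triad on C = scale degree 3 → iii.
Db-F-Ab: major triad on Db = scale degree 4 → IV.
Eb-G-Bb-Db: root Eb is the dominant; dominant seventh chord there is V7.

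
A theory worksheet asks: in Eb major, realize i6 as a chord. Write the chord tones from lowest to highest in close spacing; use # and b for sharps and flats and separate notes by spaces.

Gb Bb Eb

i6 is the minor tonic, borrowed from the parallel minor. In Eb major that root is Eb.
So the chord is Eb-Gb-Bb, a minor triad.
With the 6 figure the chord is in first inversion; from the bass Gb upward in close position it reads Gb-Bb-Eb.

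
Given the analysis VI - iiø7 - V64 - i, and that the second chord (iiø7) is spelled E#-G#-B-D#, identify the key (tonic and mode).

D# minor

The chord E#m7b5 is a half-diminished seventh chord rooted on E#; its label is iiø7.
iiø7 on E# implies E# is the supertonic; that puts the tonic at D#, and the lowercase numeral fits minor mode.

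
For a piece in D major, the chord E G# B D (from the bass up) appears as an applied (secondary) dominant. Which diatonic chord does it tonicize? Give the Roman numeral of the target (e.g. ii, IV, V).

The chord is a dominant seventh chord on E.
A dominant resolves down a perfect fifth: E → A. In D major, A is scale degree 5, i.e. V.

V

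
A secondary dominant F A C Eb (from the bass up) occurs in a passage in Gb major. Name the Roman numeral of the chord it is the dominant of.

The chord is a dominant seventh chord on F.
A dominant resolves down a perfect fifth: F → Bb. In Gb major, Bb is scale degree 3, i.e. iii.

iii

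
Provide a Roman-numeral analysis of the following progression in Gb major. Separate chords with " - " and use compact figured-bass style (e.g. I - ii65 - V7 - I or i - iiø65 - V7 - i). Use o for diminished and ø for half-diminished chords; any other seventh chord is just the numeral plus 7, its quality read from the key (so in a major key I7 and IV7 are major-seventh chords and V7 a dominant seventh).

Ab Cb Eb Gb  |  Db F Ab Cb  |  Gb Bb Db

ii7 - V7 - I

Ab-Cb-Eb-Gb: minor seventh chord on Ab = scale degree 2 → ii7.
Db-F-Ab-Cb has root Db, degree 5 in Gb major, so V7.
Gb-Bb-Db: major triad on Gb = scale degree 1 → I.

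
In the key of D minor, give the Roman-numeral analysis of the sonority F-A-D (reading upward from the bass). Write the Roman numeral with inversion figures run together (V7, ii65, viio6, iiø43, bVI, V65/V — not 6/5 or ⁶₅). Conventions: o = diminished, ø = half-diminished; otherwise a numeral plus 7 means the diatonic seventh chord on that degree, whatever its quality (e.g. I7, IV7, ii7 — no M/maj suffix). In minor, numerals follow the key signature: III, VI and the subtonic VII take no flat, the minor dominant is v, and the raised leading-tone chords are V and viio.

i6

The pitches D-F-A form a minor triad rooted on D.
In D minor, D is the tonic; the diatonic minor triad there is i.
With F in the bass the chord is in first inversion, so the figured bass is 6.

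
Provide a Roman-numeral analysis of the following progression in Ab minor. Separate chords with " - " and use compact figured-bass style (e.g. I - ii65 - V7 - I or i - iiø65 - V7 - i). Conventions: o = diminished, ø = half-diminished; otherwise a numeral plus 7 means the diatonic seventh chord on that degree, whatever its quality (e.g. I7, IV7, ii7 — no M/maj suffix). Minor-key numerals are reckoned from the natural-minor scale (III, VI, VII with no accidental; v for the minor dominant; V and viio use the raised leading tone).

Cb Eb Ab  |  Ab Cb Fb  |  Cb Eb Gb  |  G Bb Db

Cb-Eb-Ab has root Ab, degree 1 in Ab minor, so i6.
Ab-Cb-Fb: root Fb is the submediant; major triad there is VI6.
Cb-Eb-Gb: major triad on Cb = scale degree 3 → III.
G-Bb-Db: root G is the leading tone; diminished triad there is viio.

i6 - VI6 - III - viio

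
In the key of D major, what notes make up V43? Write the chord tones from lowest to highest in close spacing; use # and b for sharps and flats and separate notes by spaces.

E G A C#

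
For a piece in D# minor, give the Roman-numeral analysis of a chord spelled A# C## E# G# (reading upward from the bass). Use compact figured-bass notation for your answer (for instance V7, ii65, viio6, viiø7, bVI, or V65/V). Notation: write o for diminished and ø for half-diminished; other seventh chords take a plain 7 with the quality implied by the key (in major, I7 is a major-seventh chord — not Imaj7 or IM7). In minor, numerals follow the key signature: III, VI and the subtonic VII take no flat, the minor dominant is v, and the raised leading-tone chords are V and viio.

V7

The pitches A#-C##-E#-G# form a dominant seventh chord rooted on A#.
A# is scale degree 5 in D# minor, and a dominant seventh chord on that degree is written V7.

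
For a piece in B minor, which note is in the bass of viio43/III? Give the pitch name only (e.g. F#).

G

The applied chord viio43/III is rooted on C#: C#-E-G-Bb.
The figure 43 means second inversion — the fifth is in the bass.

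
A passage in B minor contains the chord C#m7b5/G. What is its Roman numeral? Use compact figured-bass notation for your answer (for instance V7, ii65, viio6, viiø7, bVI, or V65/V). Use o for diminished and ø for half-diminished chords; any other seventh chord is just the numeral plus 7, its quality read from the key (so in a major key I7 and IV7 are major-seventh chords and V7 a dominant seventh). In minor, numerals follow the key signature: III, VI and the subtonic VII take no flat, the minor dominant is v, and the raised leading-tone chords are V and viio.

iiø43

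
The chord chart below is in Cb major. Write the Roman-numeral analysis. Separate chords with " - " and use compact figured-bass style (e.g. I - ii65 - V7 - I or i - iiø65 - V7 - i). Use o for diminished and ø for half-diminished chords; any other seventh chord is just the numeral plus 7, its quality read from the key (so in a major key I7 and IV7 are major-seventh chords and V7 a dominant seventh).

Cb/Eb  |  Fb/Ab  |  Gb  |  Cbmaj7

Cb/Eb: major triad on Cb = scale degree 1 → I6.
Fb/Ab has root Fb, degree 4 in Cb major, so IV6.
Gb: major triad on Gb = scale degree 5 → V.
Cbmaj7: root Cb is the tonic; major seventh chord there is I7.

I6 - IV6 - V - I7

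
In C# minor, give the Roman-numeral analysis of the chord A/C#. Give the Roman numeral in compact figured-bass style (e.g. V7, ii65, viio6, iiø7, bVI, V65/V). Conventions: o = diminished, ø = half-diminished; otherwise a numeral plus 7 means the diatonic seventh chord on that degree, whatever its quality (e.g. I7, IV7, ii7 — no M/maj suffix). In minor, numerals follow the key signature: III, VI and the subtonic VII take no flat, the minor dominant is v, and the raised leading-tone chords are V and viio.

VI6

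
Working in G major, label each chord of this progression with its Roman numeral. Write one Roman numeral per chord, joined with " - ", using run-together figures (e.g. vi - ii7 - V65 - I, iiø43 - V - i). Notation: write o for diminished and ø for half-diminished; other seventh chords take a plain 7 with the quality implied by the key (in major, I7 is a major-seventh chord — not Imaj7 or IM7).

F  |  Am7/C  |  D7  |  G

F is non-diatonic — bVII, a mixture chord from G minor.
Am7/C has root A, degree 2 in G major, so ii65.
D7: root D is the dominant; dominant seventh chord there is V7.
G: root G is the tonic; major triad there is I.

bVII - ii65 - V7 - I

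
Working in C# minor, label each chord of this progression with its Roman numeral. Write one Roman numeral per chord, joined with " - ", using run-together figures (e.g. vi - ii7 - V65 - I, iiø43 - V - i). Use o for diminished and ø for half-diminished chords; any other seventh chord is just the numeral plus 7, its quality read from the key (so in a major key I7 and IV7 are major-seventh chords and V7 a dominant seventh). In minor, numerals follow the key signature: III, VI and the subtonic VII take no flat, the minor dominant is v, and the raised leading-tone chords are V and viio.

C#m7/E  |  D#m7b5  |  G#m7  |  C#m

C#m7/E: minor seventh chord on C# = scale degree 1 → i65.
D#m7b5: half-diminished seventh chord on D# = scale degree 2 → iiø7.
G#m7 has root G#, degree 5 in C# minor, so v7.
C#m: minor triad on C# = scale degree 1 → i.

i65 - iiø7 - v7 - i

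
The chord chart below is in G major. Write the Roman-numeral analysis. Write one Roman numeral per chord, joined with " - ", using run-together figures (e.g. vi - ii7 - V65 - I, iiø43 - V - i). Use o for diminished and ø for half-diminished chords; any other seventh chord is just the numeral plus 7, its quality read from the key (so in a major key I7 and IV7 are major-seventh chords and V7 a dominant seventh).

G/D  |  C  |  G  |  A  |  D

I64 - IV - I - V/V - V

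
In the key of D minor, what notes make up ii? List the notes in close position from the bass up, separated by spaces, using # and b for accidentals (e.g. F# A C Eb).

Scale degree 2 in D minor is E; here the chord built on it is altered to a minor triad. ii is the minor supertonic, borrowed from the parallel major (the Dorian ii).
So the chord is E-G-B, a minor triad.

E G B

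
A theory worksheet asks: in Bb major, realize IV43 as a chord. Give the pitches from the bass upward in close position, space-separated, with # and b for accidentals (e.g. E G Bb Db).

In Bb major, the subdominant is Eb, and the diatonic chord built there is a major seventh chord.
That chord is spelled Eb-G-Bb-D.
With the 43 figure the chord is in second inversion; from the bass Bb upward in close position it reads Bb-D-Eb-G.

Bb D Eb G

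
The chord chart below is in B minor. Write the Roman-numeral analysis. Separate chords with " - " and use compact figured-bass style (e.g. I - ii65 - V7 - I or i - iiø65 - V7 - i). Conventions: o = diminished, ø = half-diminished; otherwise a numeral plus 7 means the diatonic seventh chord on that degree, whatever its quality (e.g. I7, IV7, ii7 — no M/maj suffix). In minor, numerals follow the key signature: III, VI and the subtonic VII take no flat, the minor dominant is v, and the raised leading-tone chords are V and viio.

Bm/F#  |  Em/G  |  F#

Bm/F# has root B, degree 1 in B minor, so i64.
Em/G: minor triad on E = scale degree 4 → iv6.
F# has root F#, degree 5 in B minor, so V.

i64 - iv6 - V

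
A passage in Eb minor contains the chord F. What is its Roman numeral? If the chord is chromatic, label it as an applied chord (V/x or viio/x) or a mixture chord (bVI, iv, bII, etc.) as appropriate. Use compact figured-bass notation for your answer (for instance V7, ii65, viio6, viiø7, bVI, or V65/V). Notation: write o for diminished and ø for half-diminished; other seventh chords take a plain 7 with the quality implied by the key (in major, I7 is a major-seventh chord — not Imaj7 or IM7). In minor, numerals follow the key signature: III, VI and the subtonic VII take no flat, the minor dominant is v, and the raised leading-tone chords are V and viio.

V/V

Stacked in thirds the chord is F-A-C: a major triad on F.
F is not a diatonic chord root with this quality in Eb minor, but it lies a perfect fifth above Bb (V), so the chord functions as an applied dominant of V.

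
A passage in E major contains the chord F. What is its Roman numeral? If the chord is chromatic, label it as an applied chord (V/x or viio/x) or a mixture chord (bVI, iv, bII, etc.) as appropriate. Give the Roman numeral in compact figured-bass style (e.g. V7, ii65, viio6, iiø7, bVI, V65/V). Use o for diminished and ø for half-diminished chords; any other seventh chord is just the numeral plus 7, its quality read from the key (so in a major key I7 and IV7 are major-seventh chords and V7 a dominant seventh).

bII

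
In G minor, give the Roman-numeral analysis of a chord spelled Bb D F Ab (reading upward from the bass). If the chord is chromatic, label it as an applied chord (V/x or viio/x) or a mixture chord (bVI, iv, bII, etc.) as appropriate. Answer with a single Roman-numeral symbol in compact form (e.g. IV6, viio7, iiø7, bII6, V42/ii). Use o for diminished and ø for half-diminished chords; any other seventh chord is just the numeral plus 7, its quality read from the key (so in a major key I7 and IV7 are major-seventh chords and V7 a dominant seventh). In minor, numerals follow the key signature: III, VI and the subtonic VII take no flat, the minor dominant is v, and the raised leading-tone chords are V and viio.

The pitches Bb-D-F-Ab form a dominant seventh chord rooted on Bb.
Bb is not a diatonic chord root with this quality in G minor, but it lies a perfect fifth above Eb (VI), so the chord functions as an applied dominant of VI.

V7/VI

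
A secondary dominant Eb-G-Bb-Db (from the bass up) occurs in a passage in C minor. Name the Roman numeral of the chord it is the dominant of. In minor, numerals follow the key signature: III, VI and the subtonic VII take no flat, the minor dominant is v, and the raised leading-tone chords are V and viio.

The chord is a dominant seventh chord on Eb.
A dominant resolves down a perfect fifth: Eb → Ab. In C minor, Ab is scale degree 6, i.e. VI.

VI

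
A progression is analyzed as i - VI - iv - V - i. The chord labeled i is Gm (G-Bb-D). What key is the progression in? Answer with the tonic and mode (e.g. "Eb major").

i is given as G-Bb-D — a minor triad with root G.
If G is scale degree 1 and the mode makes that degree carry a minor triad, the tonic is G and the mode is minor.

G minor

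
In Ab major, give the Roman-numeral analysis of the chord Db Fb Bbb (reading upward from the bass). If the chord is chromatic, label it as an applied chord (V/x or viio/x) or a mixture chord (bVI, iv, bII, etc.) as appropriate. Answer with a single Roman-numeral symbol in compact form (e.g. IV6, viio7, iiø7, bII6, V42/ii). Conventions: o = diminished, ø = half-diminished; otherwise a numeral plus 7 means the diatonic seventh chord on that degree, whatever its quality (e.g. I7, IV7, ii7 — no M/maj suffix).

bII6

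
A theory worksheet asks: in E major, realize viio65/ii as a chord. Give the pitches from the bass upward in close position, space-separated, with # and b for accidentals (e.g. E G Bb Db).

G# B D E#

viio65/ii is a secondary leading-tone chord. The target ii is F# in E major; the applied chord is rooted a semitone below, on E#.
Building a fully diminished seventh chord on E# gives E#-G#-B-D.
With the 65 figure the chord is in first inversion; from the bass G# upward in close position it reads G#-B-D-E#.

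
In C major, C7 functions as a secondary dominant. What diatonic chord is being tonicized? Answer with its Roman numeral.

IV

The chord is a dominant seventh chord on C.
A dominant resolves down a perfect fifth: C → F. In C major, F is scale degree 4, i.e. IV.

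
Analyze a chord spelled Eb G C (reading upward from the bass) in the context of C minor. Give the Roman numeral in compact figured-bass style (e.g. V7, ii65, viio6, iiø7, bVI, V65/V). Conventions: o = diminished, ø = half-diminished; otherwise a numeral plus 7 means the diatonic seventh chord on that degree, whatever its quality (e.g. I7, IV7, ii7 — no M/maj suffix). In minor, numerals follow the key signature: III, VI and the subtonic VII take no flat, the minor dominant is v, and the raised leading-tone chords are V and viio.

Stacked in thirds the chord is C-Eb-G: a minor triad on C.
In C minor, C is the tonic; the diatonic minor triad there is i.
With Eb in the bass the chord is in first inversion, so the figured bass is 6.

i6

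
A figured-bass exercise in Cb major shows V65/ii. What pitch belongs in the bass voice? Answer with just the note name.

C

The applied chord V65/ii is rooted on Ab: Ab-C-Eb-Gb.
The figure 65 means first inversion — the third is in the bass.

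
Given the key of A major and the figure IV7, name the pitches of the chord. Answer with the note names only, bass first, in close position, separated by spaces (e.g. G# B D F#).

In A major, the subdominant is D, and the diatonic chord built there is a major seventh chord.
Stacking thirds from D gives D-F#-A-C#.

D F# A C#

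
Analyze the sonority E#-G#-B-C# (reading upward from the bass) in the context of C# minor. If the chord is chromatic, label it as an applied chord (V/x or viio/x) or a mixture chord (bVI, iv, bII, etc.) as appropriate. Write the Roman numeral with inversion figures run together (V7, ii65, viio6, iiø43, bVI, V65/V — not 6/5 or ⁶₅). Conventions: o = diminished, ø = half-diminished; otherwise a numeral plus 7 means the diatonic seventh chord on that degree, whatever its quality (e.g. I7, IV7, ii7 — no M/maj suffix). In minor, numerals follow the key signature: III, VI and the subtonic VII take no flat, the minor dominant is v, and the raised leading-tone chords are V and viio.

The pitches C#-E#-G#-B form a dominant seventh chord rooted on C#.
C# is not a diatonic chord root with this quality in C# minor, but it lies a perfect fifth above F# (iv), so the chord functions as an applied dominant of iv.
With E# in the bass the chord is in first inversion, so the figured bass is 65.

V65/iv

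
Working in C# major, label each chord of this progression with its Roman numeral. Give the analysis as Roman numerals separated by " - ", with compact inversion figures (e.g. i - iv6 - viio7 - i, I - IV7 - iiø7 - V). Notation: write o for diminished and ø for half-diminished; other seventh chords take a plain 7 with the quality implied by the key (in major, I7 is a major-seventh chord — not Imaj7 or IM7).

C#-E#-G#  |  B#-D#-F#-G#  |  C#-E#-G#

I - V65 - I

C#-E#-G#: major triad on C# = scale degree 1 → I.
B#-D#-F#-G# has root G#, degree 5 in C# major, so V65.
C#-E#-G#: major triad on C# = scale degree 1 → I.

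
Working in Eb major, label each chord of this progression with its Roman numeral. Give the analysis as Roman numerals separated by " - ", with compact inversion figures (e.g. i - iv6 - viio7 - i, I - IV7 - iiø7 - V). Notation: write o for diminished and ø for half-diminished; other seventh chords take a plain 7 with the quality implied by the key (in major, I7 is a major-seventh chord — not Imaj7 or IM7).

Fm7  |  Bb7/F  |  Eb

Fm7 has root F, degree 2 in Eb major, so ii7.
Bb7/F has root Bb, degree 5 in Eb major, so V43.
Eb: major triad on Eb = scale degree 1 → I.

ii7 - V43 - I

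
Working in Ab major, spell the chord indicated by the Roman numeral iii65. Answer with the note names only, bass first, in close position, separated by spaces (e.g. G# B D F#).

Eb G Bb C

The numeral's case and figure indicate a minor seventh chord. In Ab major its root, the third degree, is C.
That chord is spelled C-Eb-G-Bb.
The figured bass 65 indicates first inversion, placing the third (Eb) in the bass: Eb-G-Bb-C.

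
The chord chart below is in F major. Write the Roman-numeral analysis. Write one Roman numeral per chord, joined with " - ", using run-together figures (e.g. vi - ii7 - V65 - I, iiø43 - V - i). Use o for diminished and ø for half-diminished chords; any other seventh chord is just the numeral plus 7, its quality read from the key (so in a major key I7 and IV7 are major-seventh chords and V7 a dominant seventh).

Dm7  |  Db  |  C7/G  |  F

vi7 - bVI - V43 - I

Dm7: root D is the submediant; minor seventh chord there is vi7.
Db: major triad on Db — chromatic; bVI (borrowed from the parallel minor).
C7/G: root C is the dominant; dominant seventh chord there is V43.
F: root F is the tonic; major triad there is I.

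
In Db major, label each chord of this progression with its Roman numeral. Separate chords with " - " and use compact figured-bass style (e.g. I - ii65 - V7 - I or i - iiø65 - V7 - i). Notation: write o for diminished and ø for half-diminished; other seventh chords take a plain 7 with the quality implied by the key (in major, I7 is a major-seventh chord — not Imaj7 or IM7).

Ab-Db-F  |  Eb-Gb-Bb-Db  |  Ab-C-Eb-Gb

Ab-Db-F has root Db, degree 1 in Db major, so I64.
Eb-Gb-Bb-Db has root Eb, degree 2 in Db major, so ii7.
Ab-C-Eb-Gb has root Ab, degree 5 in Db major, so V7.

I64 - ii7 - V7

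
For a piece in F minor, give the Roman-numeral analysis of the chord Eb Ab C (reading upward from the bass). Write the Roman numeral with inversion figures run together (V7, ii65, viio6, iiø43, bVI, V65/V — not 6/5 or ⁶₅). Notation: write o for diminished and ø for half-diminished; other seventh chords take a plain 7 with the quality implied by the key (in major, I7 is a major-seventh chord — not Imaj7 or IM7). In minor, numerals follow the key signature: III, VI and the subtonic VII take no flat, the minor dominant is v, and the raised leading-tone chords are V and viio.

III64

Stacked in thirds the chord is Ab-C-Eb: a major triad on Ab.
In F minor, Ab is the mediant; the diatonic major triad there is III.
With Eb in the bass the chord is in second inversion, so the figured bass is 64.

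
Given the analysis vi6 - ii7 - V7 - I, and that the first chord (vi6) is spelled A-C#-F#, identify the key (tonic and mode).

A major

The anchor chord is a minor triad on F#, labeled vi6.
Counting down 5 scale steps from F# places the tonic on A; a minor triad on degree 6 is diatonic only in major.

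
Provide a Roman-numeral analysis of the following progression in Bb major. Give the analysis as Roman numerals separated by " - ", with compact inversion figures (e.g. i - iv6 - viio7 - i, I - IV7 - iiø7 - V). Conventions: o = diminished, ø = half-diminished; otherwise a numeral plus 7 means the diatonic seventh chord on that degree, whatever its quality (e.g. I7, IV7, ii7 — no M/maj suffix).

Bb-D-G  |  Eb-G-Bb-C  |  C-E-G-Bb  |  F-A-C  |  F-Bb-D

vi6 - ii65 - V7/V - V - I64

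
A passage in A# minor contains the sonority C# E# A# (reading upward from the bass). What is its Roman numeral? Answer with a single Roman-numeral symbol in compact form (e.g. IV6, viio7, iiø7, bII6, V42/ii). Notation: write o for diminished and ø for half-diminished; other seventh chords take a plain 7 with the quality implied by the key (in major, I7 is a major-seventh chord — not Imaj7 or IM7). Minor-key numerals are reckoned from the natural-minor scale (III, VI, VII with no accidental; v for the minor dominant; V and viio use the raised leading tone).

i6

Stacked in thirds the chord is A#-C#-E#: a minor triad on A#.
A# is scale degree 1 in A# minor, and a minor triad on that degree is written i.
With C# in the bass the chord is in first inversion, so the figured bass is 6.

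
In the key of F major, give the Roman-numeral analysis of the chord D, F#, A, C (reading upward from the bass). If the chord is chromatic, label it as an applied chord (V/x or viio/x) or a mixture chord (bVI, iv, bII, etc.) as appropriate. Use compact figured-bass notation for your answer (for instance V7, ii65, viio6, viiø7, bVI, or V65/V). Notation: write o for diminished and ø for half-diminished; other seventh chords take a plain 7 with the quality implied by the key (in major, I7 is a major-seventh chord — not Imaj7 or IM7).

The pitches D-F#-A-C form a dominant seventh chord rooted on D.
D is not a diatonic chord root with this quality in F major, but it lies a perfect fifth above G (ii), so the chord functions as an applied dominant of ii.

V7/ii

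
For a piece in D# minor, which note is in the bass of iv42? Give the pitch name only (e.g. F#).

iv in D# minor has root G#; the chord is G#-B-D#-F#.
The figure 42 means third inversion — the seventh is in the bass.

F#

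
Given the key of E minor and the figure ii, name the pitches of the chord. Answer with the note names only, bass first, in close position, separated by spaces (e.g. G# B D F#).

F# A C#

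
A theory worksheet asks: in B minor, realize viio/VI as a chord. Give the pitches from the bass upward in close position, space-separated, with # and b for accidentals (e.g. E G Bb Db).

F# A C

viio/VI is a secondary leading-tone chord. The target VI is G in B minor; the applied chord is rooted a semitone below, on F#.
Building a diminished triad on F# gives F#-A-C.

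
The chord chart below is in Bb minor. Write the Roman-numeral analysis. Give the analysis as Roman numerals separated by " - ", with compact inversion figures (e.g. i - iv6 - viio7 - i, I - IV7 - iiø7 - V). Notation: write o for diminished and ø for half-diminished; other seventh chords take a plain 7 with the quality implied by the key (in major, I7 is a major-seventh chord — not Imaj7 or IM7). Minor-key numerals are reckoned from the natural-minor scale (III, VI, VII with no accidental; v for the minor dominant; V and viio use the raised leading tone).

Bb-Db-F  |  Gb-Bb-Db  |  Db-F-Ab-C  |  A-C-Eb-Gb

i - VI - III7 - viio7

Bb-Db-F: root Bb is the tonic; minor triad there is i.
Gb-Bb-Db has root Gb, degree 6 in Bb minor, so VI.
Db-F-Ab-C: major seventh chord on Db = scale degree 3 → III7.
A-C-Eb-Gb has root A, degree 7 in Bb minor, so viio7.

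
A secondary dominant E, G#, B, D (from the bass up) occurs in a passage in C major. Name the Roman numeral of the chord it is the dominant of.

vi

The chord is a dominant seventh chord on E.
A dominant resolves down a perfect fifth: E → A. In C major, A is scale degree 6, i.e. vi.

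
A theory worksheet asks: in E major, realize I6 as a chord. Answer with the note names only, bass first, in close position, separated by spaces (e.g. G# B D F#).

The numeral's case and figure indicate a major triad. In E major its root, the first degree, is E.
That chord is spelled E-G#-B.
The figured bass 6 indicates first inversion, placing the third (G#) in the bass: G#-B-E.

G# B E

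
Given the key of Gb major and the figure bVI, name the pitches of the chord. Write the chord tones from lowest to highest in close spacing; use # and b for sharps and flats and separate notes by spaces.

Scale degree 6 in Gb major is Eb; lowering it a half step gives Ebb. bVI is a major triad on the lowered sixth degree, borrowed from the parallel minor.
So the chord is Ebb-Gb-Bbb.

Ebb Gb Bbb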